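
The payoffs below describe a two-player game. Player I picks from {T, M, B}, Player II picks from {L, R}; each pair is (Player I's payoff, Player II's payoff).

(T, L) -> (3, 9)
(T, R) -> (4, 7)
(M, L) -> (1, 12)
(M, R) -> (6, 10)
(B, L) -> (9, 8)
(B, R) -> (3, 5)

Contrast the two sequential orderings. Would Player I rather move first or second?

If Player I leads: Player II's best replies are T→L, M→L, B→L; Player I's induced payoffs 3, 1, 9; outcome (B, L), payoffs (9, 8).
If Player II leads: Player I's best replies are L→B, R→M; Player II's induced payoffs 8, 10; outcome (M, R), payoffs (6, 10).
Player I gets 9 moving first and 6 moving second, so Player I prefers to move first.

first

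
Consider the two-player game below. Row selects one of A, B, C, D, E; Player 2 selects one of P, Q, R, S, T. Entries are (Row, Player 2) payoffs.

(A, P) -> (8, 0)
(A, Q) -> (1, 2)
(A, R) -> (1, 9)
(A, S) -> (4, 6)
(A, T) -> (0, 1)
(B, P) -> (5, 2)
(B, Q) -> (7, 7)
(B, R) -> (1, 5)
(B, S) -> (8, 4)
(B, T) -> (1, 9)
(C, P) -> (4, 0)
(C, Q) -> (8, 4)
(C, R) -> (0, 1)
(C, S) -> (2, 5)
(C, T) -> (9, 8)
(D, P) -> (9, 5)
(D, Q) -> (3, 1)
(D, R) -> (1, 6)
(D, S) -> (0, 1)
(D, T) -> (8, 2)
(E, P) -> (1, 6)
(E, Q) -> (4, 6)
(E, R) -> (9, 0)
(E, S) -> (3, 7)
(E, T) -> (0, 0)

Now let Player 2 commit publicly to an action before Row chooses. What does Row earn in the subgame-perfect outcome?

9

Row best-responds to each possible Player 2 move:
- P → Row plays D (best of 8, 5, 4, 9, 1); Player 2 gets 5.
- Q → Row plays C (best of 1, 7, 8, 3, 4); Player 2 gets 4.
- R → Row plays E (best of 1, 1, 0, 1, 9); Player 2 gets 0.
- S → Row plays B (best of 4, 8, 2, 0, 3); Player 2 gets 4.
- T → Row plays C (best of 0, 1, 9, 8, 0); Player 2 gets 8.
Maximizing over 5, 4, 0, 4, 8, Player 2 chooses T. Subgame-perfect outcome: (C, T) with payoffs (9, 8).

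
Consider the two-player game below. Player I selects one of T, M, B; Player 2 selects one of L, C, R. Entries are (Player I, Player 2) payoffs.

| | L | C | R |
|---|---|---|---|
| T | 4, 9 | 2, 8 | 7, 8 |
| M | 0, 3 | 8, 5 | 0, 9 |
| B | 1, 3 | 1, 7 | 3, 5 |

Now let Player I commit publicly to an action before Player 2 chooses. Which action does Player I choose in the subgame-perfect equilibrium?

T

Backward induction with Player I moving first.
- T → Player 2 plays L (best of 9, 8, 8); Player I gets 4.
- M → Player 2 plays R (best of 3, 5, 9); Player I gets 0.
- B → Player 2 plays C (best of 3, 7, 5); Player I gets 1.
Among 4, 0, 1, the best is 4 at T. Subgame-perfect outcome: (T, L) with payoffs (4, 9).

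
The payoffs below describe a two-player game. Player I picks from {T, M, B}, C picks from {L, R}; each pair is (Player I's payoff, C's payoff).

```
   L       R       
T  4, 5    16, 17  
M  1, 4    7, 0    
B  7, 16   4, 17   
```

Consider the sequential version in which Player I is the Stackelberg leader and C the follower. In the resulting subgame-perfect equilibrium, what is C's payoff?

Solve by backward induction (Player I leads).
- T: BR = R, leader payoff 16.
- M: BR = L, leader payoff 1.
- B: BR = R, leader payoff 4.
Maximizing over 16, 1, 4, Player I chooses T. Subgame-perfect outcome: (T, R) with payoffs (16, 17).

17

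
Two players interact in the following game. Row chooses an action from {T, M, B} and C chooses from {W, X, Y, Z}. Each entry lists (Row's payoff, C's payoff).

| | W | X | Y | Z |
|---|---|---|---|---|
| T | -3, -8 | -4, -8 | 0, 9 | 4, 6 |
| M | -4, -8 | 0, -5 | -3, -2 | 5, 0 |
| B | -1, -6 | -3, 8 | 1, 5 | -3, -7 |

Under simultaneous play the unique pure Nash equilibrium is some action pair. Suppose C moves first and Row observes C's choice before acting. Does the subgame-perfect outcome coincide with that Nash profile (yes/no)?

no

Solve by backward induction (C leads).
- W: Row compares -3, -4, -1 and picks B; C would get -6.
- X: Row compares -4, 0, -3 and picks M; C would get -5.
- Y: Row compares 0, -3, 1 and picks B; C would get 5.
- Z: Row compares 4, 5, -3 and picks M; C would get 0.
Among -6, -5, 5, 0, the best is 5 at Y. Subgame-perfect outcome: (B, Y) with payoffs (1, 5).
Now find the simultaneous Nash equilibrium.
Row's best replies: W→B; X→M; Y→B; Z→M.
C's best replies: T→Y; M→Z; B→X.
The unique mutual best reply is (M, Z), giving (5, 0).
Sequential outcome (B, Y) differs from the Nash profile (M, Z).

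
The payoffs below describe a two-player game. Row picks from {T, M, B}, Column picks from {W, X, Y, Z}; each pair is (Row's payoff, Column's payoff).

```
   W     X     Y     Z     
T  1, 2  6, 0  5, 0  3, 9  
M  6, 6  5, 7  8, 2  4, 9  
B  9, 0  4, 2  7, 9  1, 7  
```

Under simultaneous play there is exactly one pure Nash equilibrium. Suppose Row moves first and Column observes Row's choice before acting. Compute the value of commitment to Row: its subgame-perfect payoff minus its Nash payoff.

3

Column best-responds to each possible Row move:
- T → Column plays Z (best of 2, 0, 0, 9); Row gets 3.
- M → Column plays Z (best of 6, 7, 2, 9); Row gets 4.
- B → Column plays Y (best of 0, 2, 9, 7); Row gets 7.
Maximizing over 3, 4, 7, Row chooses B. Subgame-perfect outcome: (B, Y) with payoffs (7, 9).
Now find the simultaneous Nash equilibrium.
Row's best replies: W→B; X→T; Y→M; Z→M.
Column's best replies: T→Z; M→Z; B→Y.
Only (M, Z) has each player best-responding; Nash payoffs (4, 9).
Row's commitment gain: 7 − 4 = 3.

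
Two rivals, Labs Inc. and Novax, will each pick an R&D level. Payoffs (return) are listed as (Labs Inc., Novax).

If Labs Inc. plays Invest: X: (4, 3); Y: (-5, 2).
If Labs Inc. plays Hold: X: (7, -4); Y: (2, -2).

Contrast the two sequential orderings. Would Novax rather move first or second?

second

If Labs Inc. leads: Novax's best replies are Invest→X, Hold→Y; Labs Inc.'s induced payoffs 4, 2; outcome (Invest, X), payoffs (4, 3).
If Novax leads: Labs Inc.'s best replies are X→Hold, Y→Hold; Novax's induced payoffs -4, -2; outcome (Hold, Y), payoffs (2, -2).
Novax gets -2 moving first and 3 moving second, so Novax prefers to move second.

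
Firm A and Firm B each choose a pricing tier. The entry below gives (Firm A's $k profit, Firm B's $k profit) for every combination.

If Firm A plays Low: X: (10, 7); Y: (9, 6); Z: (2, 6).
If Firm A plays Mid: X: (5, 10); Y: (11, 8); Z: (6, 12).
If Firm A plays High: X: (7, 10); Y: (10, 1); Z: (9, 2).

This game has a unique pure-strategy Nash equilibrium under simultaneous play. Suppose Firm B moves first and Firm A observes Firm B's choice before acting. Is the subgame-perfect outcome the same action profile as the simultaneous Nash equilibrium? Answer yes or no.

Solve by backward induction (Firm B leads).
- X: Firm A compares 10, 5, 7 and picks Low; Firm B would get 7.
- Y: Firm A compares 9, 11, 10 and picks Mid; Firm B would get 8.
- Z: Firm A compares 2, 6, 9 and picks High; Firm B would get 2.
Maximizing over 7, 8, 2, Firm B chooses Y. Subgame-perfect outcome: (Mid, Y) with payoffs (11, 8).
For the simultaneous game, intersect best replies.
Firm A's best replies: X→Low; Y→Mid; Z→High.
Firm B's best replies: Low→X; Mid→Z; High→X.
Only (Low, X) has each player best-responding; Nash payoffs (10, 7).
Sequential outcome (Mid, Y) differs from the Nash profile (Low, X).

no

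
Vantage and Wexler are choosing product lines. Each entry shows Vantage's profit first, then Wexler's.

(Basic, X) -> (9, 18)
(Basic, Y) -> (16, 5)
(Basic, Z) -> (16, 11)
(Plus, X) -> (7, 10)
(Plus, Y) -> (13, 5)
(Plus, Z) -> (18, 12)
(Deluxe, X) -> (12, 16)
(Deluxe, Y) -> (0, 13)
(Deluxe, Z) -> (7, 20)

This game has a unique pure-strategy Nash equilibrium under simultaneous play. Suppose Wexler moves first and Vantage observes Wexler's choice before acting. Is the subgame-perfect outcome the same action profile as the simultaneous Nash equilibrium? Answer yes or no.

Vantage best-responds to each possible Wexler move:
- X → Vantage plays Deluxe (best of 9, 7, 12); Wexler gets 16.
- Y → Vantage plays Basic (best of 16, 13, 0); Wexler gets 5.
- Z → Vantage plays Plus (best of 16, 18, 7); Wexler gets 12.
Maximizing over 16, 5, 12, Wexler chooses X. Subgame-perfect outcome: (Deluxe, X) with payoffs (12, 16).
For the simultaneous game, intersect best replies.
Vantage's best replies: X→Deluxe; Y→Basic; Z→Plus.
Wexler's best replies: Basic→X; Plus→Z; Deluxe→Z.
Only (Plus, Z) has each player best-responding; Nash payoffs (18, 12).
Sequential outcome (Deluxe, X) differs from the Nash profile (Plus, Z).

no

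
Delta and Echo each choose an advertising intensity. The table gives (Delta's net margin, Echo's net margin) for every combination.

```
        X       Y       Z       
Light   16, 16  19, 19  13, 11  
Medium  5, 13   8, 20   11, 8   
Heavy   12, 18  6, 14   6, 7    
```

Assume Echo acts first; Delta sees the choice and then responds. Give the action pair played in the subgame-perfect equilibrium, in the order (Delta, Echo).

(Light, Y)

Work backward from Delta's decision.
- X: BR = Light, leader payoff 16.
- Y: BR = Light, leader payoff 19.
- Z: BR = Light, leader payoff 11.
Echo's induced payoffs are 16, 19, 11, so Echo commits to Y. Subgame-perfect outcome: (Light, Y) with payoffs (19, 19).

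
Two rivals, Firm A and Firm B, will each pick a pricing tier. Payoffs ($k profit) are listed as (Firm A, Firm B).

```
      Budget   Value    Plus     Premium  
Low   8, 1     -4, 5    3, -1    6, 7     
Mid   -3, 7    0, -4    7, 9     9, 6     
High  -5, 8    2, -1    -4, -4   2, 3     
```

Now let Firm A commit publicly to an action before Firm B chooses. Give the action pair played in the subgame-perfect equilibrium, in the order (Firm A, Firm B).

(Mid, Plus)

Solve by backward induction (Firm A leads).
- Low → Firm B plays Premium (best of 1, 5, -1, 7); Firm A gets 6.
- Mid → Firm B plays Plus (best of 7, -4, 9, 6); Firm A gets 7.
- High → Firm B plays Budget (best of 8, -1, -4, 3); Firm A gets -5.
Among 6, 7, -5, the best is 7 at Mid. Subgame-perfect outcome: (Mid, Plus) with payoffs (7, 9).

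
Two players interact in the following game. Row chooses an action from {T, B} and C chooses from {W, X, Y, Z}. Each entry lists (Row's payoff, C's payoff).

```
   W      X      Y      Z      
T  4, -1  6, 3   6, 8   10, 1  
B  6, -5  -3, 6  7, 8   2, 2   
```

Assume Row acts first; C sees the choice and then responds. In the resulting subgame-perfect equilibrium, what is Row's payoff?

Solve by backward induction (Row leads).
- T → C plays Y (best of -1, 3, 8, 1); Row gets 6.
- B → C plays Y (best of -5, 6, 8, 2); Row gets 7.
Row's induced payoffs are 6, 7, so Row commits to B. Subgame-perfect outcome: (B, Y) with payoffs (7, 8).

7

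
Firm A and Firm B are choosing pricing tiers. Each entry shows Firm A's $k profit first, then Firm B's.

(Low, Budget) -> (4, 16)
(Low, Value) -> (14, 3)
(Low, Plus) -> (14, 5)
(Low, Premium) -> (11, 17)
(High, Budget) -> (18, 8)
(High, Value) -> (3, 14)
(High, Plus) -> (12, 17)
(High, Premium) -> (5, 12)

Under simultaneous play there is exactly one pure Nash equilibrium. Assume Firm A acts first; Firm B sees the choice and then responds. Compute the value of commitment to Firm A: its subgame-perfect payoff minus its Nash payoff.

Solve by backward induction (Firm A leads).
- Low → Firm B plays Premium (best of 16, 3, 5, 17); Firm A gets 11.
- High → Firm B plays Plus (best of 8, 14, 17, 12); Firm A gets 12.
Maximizing over 11, 12, Firm A chooses High. Subgame-perfect outcome: (High, Plus) with payoffs (12, 17).
For the simultaneous game, intersect best replies.
Firm A's best replies: Budget→High; Value→Low; Plus→Low; Premium→Low.
Firm B's best replies: Low→Premium; High→Plus.
The unique mutual best reply is (Low, Premium), giving (11, 17).
Firm A's commitment gain: 12 − 11 = 1.

1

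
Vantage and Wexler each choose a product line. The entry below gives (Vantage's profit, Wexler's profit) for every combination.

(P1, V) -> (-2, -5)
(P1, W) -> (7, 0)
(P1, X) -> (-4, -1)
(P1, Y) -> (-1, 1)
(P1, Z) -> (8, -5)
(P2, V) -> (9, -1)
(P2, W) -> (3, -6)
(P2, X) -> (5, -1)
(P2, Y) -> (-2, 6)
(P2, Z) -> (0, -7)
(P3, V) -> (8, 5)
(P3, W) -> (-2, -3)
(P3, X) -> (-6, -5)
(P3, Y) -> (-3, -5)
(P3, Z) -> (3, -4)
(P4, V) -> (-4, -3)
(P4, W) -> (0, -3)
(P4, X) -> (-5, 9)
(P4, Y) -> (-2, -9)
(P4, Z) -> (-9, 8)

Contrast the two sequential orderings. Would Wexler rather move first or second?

If Vantage leads: Wexler's best replies are P1→Y, P2→Y, P3→V, P4→X; Vantage's induced payoffs -1, -2, 8, -5; outcome (P3, V), payoffs (8, 5).
If Wexler leads: Vantage's best replies are V→P2, W→P1, X→P2, Y→P1, Z→P1; Wexler's induced payoffs -1, 0, -1, 1, -5; outcome (P1, Y), payoffs (-1, 1).
Wexler gets 1 moving first and 5 moving second, so Wexler prefers to move second.

second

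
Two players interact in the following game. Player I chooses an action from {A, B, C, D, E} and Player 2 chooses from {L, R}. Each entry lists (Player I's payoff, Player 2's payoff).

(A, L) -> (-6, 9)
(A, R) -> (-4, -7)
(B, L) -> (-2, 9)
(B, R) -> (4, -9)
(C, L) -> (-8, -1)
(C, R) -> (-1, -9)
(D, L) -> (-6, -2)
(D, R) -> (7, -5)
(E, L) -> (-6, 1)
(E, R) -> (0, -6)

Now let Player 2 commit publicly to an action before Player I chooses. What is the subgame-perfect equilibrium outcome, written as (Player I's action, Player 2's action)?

Work backward from Player I's decision.
- L → Player I plays B (best of -6, -2, -8, -6, -6); Player 2 gets 9.
- R → Player I plays D (best of -4, 4, -1, 7, 0); Player 2 gets -5.
Among 9, -5, the best is 9 at L. Subgame-perfect outcome: (B, L) with payoffs (-2, 9).

(B, L)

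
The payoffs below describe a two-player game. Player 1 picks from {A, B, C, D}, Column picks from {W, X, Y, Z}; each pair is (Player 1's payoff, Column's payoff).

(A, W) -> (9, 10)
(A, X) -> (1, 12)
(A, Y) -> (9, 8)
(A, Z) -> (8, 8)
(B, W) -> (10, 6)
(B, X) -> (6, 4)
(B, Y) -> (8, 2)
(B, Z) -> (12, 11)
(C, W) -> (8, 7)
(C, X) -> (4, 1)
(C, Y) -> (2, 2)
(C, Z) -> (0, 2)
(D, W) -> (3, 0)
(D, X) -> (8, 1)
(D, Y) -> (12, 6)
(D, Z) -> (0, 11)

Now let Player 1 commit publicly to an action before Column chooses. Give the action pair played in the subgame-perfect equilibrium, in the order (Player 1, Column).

Solve by backward induction (Player 1 leads).
- A → Column plays X (best of 10, 12, 8, 8); Player 1 gets 1.
- B → Column plays Z (best of 6, 4, 2, 11); Player 1 gets 12.
- C → Column plays W (best of 7, 1, 2, 2); Player 1 gets 8.
- D → Column plays Z (best of 0, 1, 6, 11); Player 1 gets 0.
Player 1's induced payoffs are 1, 12, 8, 0, so Player 1 commits to B. Subgame-perfect outcome: (B, Z) with payoffs (12, 11).

(B, Z)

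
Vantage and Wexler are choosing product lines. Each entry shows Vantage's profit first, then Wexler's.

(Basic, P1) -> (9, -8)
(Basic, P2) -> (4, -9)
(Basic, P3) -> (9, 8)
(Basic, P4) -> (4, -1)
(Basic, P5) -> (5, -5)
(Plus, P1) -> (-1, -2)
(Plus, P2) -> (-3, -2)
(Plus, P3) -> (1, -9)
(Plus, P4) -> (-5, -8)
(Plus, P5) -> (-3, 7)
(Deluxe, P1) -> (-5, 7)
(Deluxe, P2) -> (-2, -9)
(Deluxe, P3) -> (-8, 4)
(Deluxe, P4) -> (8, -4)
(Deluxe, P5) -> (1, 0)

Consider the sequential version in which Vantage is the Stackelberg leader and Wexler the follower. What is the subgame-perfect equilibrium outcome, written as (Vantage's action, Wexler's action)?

Wexler best-responds to each possible Vantage move:
- Basic → Wexler plays P3 (best of -8, -9, 8, -1, -5); Vantage gets 9.
- Plus → Wexler plays P5 (best of -2, -2, -9, -8, 7); Vantage gets -3.
- Deluxe → Wexler plays P1 (best of 7, -9, 4, -4, 0); Vantage gets -5.
Maximizing over 9, -3, -5, Vantage chooses Basic. Subgame-perfect outcome: (Basic, P3) with payoffs (9, 8).

(Basic, P3)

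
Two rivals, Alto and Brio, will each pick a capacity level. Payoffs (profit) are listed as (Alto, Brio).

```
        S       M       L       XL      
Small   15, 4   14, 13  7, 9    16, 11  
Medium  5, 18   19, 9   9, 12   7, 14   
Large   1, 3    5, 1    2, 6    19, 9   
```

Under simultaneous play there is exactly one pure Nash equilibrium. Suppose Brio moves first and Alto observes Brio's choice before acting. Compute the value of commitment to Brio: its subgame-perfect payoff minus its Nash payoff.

3

Solve by backward induction (Brio leads).
- S: Alto compares 15, 5, 1 and picks Small; Brio would get 4.
- M: Alto compares 14, 19, 5 and picks Medium; Brio would get 9.
- L: Alto compares 7, 9, 2 and picks Medium; Brio would get 12.
- XL: Alto compares 16, 7, 19 and picks Large; Brio would get 9.
Among 4, 9, 12, 9, the best is 12 at L. Subgame-perfect outcome: (Medium, L) with payoffs (9, 12).
Under simultaneous play:
Alto's best replies: S→Small; M→Medium; L→Medium; XL→Large.
Brio's best replies: Small→M; Medium→S; Large→XL.
The unique mutual best reply is (Large, XL), giving (19, 9).
Brio's commitment gain: 12 − 9 = 3.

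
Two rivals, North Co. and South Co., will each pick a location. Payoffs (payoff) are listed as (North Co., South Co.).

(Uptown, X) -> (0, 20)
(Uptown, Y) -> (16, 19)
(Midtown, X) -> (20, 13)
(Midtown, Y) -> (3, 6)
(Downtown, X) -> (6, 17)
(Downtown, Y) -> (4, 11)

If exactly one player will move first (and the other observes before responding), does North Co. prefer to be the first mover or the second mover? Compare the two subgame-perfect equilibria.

first

If North Co. leads: South Co.'s best replies are Uptown→X, Midtown→X, Downtown→X; North Co.'s induced payoffs 0, 20, 6; outcome (Midtown, X), payoffs (20, 13).
If South Co. leads: North Co.'s best replies are X→Midtown, Y→Uptown; South Co.'s induced payoffs 13, 19; outcome (Uptown, Y), payoffs (16, 19).
North Co. gets 20 moving first and 16 moving second, so North Co. prefers to move first.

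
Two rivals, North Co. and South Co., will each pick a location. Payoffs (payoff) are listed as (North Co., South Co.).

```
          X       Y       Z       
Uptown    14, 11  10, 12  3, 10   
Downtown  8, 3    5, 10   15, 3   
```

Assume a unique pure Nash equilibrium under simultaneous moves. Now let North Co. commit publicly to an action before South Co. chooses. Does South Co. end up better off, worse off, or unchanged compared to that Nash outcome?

Work backward from South Co.'s decision.
- Uptown → South Co. plays Y (best of 11, 12, 10); North Co. gets 10.
- Downtown → South Co. plays Y (best of 3, 10, 3); North Co. gets 5.
North Co.'s induced payoffs are 10, 5, so North Co. commits to Uptown. Subgame-perfect outcome: (Uptown, Y) with payoffs (10, 12).
For the simultaneous game, intersect best replies.
North Co.'s best replies: X→Uptown; Y→Uptown; Z→Downtown.
South Co.'s best replies: Uptown→Y; Downtown→Y.
Only (Uptown, Y) has each player best-responding; Nash payoffs (10, 12).
South Co. earns 12 sequentially versus 12 at the Nash outcome: unchanged.

unchanged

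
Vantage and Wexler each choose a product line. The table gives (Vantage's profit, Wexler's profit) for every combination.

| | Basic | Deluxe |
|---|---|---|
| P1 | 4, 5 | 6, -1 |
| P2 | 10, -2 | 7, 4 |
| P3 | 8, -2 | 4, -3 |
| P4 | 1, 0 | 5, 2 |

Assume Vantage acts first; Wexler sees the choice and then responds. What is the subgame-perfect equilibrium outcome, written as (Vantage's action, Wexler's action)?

(P3, Basic)

Work backward from Wexler's decision.
- P1: Wexler compares 5, -1 and picks Basic; Vantage would get 4.
- P2: Wexler compares -2, 4 and picks Deluxe; Vantage would get 7.
- P3: Wexler compares -2, -3 and picks Basic; Vantage would get 8.
- P4: Wexler compares 0, 2 and picks Deluxe; Vantage would get 5.
Among 4, 7, 8, 5, the best is 8 at P3. Subgame-perfect outcome: (P3, Basic) with payoffs (8, -2).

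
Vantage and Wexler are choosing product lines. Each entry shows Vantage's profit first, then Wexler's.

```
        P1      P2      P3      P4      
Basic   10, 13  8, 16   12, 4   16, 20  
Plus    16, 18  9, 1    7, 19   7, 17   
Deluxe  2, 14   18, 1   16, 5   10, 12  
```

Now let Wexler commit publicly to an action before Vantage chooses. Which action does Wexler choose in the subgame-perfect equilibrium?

P4

Solve by backward induction (Wexler leads).
- P1: BR = Plus, leader payoff 18.
- P2: BR = Deluxe, leader payoff 1.
- P3: BR = Deluxe, leader payoff 5.
- P4: BR = Basic, leader payoff 20.
Among 18, 1, 5, 20, the best is 20 at P4. Subgame-perfect outcome: (Basic, P4) with payoffs (16, 20).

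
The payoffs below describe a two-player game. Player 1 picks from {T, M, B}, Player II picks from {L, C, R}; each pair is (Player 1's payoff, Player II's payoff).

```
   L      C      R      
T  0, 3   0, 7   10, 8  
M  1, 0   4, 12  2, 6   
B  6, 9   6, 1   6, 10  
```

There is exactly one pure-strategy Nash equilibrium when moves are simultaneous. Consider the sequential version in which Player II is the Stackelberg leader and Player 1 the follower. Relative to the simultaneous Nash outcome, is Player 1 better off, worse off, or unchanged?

worse off

Backward induction with Player II moving first.
- L: BR = B, leader payoff 9.
- C: BR = B, leader payoff 1.
- R: BR = T, leader payoff 8.
Player II's induced payoffs are 9, 1, 8, so Player II commits to L. Subgame-perfect outcome: (B, L) with payoffs (6, 9).
For the simultaneous game, intersect best replies.
Player 1's best replies: L→B; C→B; R→T.
Player II's best replies: T→R; M→C; B→R.
Only (T, R) has each player best-responding; Nash payoffs (10, 8).
Player 1 earns 6 sequentially versus 10 at the Nash outcome: worse off.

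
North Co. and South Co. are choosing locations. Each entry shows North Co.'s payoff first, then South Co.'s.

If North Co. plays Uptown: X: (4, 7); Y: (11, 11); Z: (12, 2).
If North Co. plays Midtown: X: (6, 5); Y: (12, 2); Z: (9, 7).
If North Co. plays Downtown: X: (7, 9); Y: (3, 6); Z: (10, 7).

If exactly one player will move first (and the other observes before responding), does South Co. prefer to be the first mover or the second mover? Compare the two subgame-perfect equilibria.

second

If North Co. leads: South Co.'s best replies are Uptown→Y, Midtown→Z, Downtown→X; North Co.'s induced payoffs 11, 9, 7; outcome (Uptown, Y), payoffs (11, 11).
If South Co. leads: North Co.'s best replies are X→Downtown, Y→Midtown, Z→Uptown; South Co.'s induced payoffs 9, 2, 2; outcome (Downtown, X), payoffs (7, 9).
South Co. gets 9 moving first and 11 moving second, so South Co. prefers to move second.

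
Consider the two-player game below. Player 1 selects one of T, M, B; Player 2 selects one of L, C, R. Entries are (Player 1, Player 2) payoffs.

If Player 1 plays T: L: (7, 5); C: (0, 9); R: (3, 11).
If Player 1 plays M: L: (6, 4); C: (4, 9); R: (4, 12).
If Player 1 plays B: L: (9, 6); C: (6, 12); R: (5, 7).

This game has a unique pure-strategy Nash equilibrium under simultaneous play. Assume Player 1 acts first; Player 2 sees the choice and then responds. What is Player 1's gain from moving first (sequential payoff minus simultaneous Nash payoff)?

Work backward from Player 2's decision.
- T → Player 2 plays R (best of 5, 9, 11); Player 1 gets 3.
- M → Player 2 plays R (best of 4, 9, 12); Player 1 gets 4.
- B → Player 2 plays C (best of 6, 12, 7); Player 1 gets 6.
Among 3, 4, 6, the best is 6 at B. Subgame-perfect outcome: (B, C) with payoffs (6, 12).
Now find the simultaneous Nash equilibrium.
Player 1's best replies: L→B; C→B; R→B.
Player 2's best replies: T→R; M→R; B→C.
Only (B, C) has each player best-responding; Nash payoffs (6, 12).
Player 1's commitment gain: 6 − 6 = 0.

0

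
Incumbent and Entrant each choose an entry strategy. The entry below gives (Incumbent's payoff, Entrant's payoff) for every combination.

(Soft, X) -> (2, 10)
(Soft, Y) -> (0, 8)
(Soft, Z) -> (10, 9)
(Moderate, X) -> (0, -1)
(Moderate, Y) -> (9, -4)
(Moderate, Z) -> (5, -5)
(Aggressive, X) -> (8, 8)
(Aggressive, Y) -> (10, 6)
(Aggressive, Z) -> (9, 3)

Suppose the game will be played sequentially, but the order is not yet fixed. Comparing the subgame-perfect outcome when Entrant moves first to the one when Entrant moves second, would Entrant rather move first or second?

first

If Incumbent leads: Entrant's best replies are Soft→X, Moderate→X, Aggressive→X; Incumbent's induced payoffs 2, 0, 8; outcome (Aggressive, X), payoffs (8, 8).
If Entrant leads: Incumbent's best replies are X→Aggressive, Y→Aggressive, Z→Soft; Entrant's induced payoffs 8, 6, 9; outcome (Soft, Z), payoffs (10, 9).
Entrant gets 9 moving first and 8 moving second, so Entrant prefers to move first.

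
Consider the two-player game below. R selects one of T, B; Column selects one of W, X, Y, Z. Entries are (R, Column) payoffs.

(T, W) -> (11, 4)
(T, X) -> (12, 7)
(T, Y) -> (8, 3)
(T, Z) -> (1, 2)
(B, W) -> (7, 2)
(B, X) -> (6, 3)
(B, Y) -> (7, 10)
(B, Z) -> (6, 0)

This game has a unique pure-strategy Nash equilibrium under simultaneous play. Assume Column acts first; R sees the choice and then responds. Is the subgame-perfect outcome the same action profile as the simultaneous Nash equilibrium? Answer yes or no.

yes

Work backward from R's decision.
- W → R plays T (best of 11, 7); Column gets 4.
- X → R plays T (best of 12, 6); Column gets 7.
- Y → R plays T (best of 8, 7); Column gets 3.
- Z → R plays B (best of 1, 6); Column gets 0.
Column's induced payoffs are 4, 7, 3, 0, so Column commits to X. Subgame-perfect outcome: (T, X) with payoffs (12, 7).
For the simultaneous game, intersect best replies.
R's best replies: W→T; X→T; Y→T; Z→B.
Column's best replies: T→X; B→Y.
The unique mutual best reply is (T, X), giving (12, 7).
Sequential outcome (T, X) coincides with the Nash profile (T, X).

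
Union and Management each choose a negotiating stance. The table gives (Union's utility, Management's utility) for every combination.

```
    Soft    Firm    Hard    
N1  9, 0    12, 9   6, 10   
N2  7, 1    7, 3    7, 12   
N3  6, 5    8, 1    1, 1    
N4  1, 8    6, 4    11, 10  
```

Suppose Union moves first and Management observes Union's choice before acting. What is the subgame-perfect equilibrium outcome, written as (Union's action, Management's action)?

(N4, Hard)

Management best-responds to each possible Union move:
- N1: Management compares 0, 9, 10 and picks Hard; Union would get 6.
- N2: Management compares 1, 3, 12 and picks Hard; Union would get 7.
- N3: Management compares 5, 1, 1 and picks Soft; Union would get 6.
- N4: Management compares 8, 4, 10 and picks Hard; Union would get 11.
Maximizing over 6, 7, 6, 11, Union chooses N4. Subgame-perfect outcome: (N4, Hard) with payoffs (11, 10).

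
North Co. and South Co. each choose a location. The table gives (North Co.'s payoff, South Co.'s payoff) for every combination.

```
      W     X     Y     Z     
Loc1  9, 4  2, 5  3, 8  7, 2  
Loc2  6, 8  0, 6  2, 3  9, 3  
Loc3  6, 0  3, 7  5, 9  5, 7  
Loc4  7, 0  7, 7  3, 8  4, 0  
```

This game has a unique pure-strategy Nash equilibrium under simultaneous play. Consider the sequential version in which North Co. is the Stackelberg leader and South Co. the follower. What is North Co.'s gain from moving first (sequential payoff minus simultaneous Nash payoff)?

Solve by backward induction (North Co. leads).
- Loc1 → South Co. plays Y (best of 4, 5, 8, 2); North Co. gets 3.
- Loc2 → South Co. plays W (best of 8, 6, 3, 3); North Co. gets 6.
- Loc3 → South Co. plays Y (best of 0, 7, 9, 7); North Co. gets 5.
- Loc4 → South Co. plays Y (best of 0, 7, 8, 0); North Co. gets 3.
Maximizing over 3, 6, 5, 3, North Co. chooses Loc2. Subgame-perfect outcome: (Loc2, W) with payoffs (6, 8).
Now find the simultaneous Nash equilibrium.
North Co.'s best replies: W→Loc1; X→Loc4; Y→Loc3; Z→Loc2.
South Co.'s best replies: Loc1→Y; Loc2→W; Loc3→Y; Loc4→Y.
The unique mutual best reply is (Loc3, Y), giving (5, 9).
North Co.'s commitment gain: 6 − 5 = 1.

1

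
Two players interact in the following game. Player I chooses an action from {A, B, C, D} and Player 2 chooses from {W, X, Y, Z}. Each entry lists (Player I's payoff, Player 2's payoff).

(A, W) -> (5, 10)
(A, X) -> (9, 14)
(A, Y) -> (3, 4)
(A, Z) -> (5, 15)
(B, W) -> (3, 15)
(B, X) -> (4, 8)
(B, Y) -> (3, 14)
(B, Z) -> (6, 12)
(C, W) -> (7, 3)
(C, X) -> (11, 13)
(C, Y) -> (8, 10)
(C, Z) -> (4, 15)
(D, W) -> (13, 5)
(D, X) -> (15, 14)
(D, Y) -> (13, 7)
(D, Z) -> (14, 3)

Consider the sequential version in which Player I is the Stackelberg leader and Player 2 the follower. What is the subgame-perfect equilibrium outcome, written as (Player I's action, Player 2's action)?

(D, X)

Solve by backward induction (Player I leads).
- A: Player 2 compares 10, 14, 4, 15 and picks Z; Player I would get 5.
- B: Player 2 compares 15, 8, 14, 12 and picks W; Player I would get 3.
- C: Player 2 compares 3, 13, 10, 15 and picks Z; Player I would get 4.
- D: Player 2 compares 5, 14, 7, 3 and picks X; Player I would get 15.
Among 5, 3, 4, 15, the best is 15 at D. Subgame-perfect outcome: (D, X) with payoffs (15, 14).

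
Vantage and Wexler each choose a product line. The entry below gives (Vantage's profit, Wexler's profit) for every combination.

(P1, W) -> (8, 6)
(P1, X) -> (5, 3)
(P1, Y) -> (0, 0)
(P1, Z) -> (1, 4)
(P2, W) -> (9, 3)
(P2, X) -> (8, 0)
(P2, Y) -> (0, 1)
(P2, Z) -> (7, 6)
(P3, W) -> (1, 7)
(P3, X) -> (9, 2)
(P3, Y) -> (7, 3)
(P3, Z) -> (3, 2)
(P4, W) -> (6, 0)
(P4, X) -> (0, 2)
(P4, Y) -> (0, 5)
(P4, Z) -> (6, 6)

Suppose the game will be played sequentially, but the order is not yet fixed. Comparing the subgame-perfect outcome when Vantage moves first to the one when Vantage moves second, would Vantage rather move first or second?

first

If Vantage leads: Wexler's best replies are P1→W, P2→Z, P3→W, P4→Z; Vantage's induced payoffs 8, 7, 1, 6; outcome (P1, W), payoffs (8, 6).
If Wexler leads: Vantage's best replies are W→P2, X→P3, Y→P3, Z→P2; Wexler's induced payoffs 3, 2, 3, 6; outcome (P2, Z), payoffs (7, 6).
Vantage gets 8 moving first and 7 moving second, so Vantage prefers to move first.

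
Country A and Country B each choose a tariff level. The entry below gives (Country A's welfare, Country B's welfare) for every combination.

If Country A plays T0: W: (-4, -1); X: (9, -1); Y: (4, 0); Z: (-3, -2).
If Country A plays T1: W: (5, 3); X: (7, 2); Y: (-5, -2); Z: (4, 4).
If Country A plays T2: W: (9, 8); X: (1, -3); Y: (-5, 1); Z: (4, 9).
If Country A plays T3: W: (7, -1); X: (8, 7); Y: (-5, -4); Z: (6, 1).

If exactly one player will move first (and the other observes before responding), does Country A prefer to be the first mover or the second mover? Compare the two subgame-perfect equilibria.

second

If Country A leads: Country B's best replies are T0→Y, T1→Z, T2→Z, T3→X; Country A's induced payoffs 4, 4, 4, 8; outcome (T3, X), payoffs (8, 7).
If Country B leads: Country A's best replies are W→T2, X→T0, Y→T0, Z→T3; Country B's induced payoffs 8, -1, 0, 1; outcome (T2, W), payoffs (9, 8).
Country A gets 8 moving first and 9 moving second, so Country A prefers to move second.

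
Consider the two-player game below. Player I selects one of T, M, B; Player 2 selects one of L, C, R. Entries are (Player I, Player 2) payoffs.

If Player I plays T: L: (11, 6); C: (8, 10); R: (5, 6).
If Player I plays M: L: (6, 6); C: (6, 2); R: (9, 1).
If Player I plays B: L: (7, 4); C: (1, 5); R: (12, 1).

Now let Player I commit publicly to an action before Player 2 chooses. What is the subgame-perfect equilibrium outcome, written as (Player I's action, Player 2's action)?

Backward induction with Player I moving first.
- T: BR = C, leader payoff 8.
- M: BR = L, leader payoff 6.
- B: BR = C, leader payoff 1.
Player I's induced payoffs are 8, 6, 1, so Player I commits to T. Subgame-perfect outcome: (T, C) with payoffs (8, 10).

(T, C)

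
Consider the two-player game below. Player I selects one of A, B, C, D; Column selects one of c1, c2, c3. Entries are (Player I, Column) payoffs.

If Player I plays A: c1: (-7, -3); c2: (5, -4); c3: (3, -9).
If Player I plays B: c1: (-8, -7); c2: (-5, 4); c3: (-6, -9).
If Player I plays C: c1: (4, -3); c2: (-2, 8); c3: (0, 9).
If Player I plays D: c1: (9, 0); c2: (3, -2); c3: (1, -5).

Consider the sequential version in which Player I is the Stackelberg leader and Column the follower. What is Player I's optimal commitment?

Column best-responds to each possible Player I move:
- A: Column compares -3, -4, -9 and picks c1; Player I would get -7.
- B: Column compares -7, 4, -9 and picks c2; Player I would get -5.
- C: Column compares -3, 8, 9 and picks c3; Player I would get 0.
- D: Column compares 0, -2, -5 and picks c1; Player I would get 9.
Player I's induced payoffs are -7, -5, 0, 9, so Player I commits to D. Subgame-perfect outcome: (D, c1) with payoffs (9, 0).

D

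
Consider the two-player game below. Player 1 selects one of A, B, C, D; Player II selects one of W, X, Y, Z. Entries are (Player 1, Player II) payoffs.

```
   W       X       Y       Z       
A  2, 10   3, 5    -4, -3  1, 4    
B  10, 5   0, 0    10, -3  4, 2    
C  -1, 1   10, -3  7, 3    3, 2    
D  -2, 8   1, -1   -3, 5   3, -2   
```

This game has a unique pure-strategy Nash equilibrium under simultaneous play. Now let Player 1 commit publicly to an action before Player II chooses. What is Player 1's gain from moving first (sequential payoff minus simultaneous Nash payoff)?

Player II best-responds to each possible Player 1 move:
- A: BR = W, leader payoff 2.
- B: BR = W, leader payoff 10.
- C: BR = Y, leader payoff 7.
- D: BR = W, leader payoff -2.
Among 2, 10, 7, -2, the best is 10 at B. Subgame-perfect outcome: (B, W) with payoffs (10, 5).
Under simultaneous play:
Player 1's best replies: W→B; X→C; Y→B; Z→B.
Player II's best replies: A→W; B→W; C→Y; D→W.
Only (B, W) has each player best-responding; Nash payoffs (10, 5).
Player 1's commitment gain: 10 − 10 = 0.

0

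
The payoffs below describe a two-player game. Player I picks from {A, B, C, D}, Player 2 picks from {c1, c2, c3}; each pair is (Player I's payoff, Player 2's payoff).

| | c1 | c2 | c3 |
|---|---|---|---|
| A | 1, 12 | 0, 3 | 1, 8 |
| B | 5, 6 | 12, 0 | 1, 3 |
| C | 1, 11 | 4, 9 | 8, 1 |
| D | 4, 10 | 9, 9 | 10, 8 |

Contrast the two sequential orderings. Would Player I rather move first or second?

If Player I leads: Player 2's best replies are A→c1, B→c1, C→c1, D→c1; Player I's induced payoffs 1, 5, 1, 4; outcome (B, c1), payoffs (5, 6).
If Player 2 leads: Player I's best replies are c1→B, c2→B, c3→D; Player 2's induced payoffs 6, 0, 8; outcome (D, c3), payoffs (10, 8).
Player I gets 5 moving first and 10 moving second, so Player I prefers to move second.

second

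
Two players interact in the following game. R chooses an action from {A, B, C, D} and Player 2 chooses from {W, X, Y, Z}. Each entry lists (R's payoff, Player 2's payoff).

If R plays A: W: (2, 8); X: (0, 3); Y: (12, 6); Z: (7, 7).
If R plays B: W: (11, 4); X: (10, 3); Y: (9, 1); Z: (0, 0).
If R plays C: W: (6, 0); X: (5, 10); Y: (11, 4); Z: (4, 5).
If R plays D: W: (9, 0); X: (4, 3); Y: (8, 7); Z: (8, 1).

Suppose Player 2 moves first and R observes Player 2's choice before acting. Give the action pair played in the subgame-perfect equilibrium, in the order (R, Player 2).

(A, Y)

Work backward from R's decision.
- W: BR = B, leader payoff 4.
- X: BR = B, leader payoff 3.
- Y: BR = A, leader payoff 6.
- Z: BR = D, leader payoff 1.
Among 4, 3, 6, 1, the best is 6 at Y. Subgame-perfect outcome: (A, Y) with payoffs (12, 6).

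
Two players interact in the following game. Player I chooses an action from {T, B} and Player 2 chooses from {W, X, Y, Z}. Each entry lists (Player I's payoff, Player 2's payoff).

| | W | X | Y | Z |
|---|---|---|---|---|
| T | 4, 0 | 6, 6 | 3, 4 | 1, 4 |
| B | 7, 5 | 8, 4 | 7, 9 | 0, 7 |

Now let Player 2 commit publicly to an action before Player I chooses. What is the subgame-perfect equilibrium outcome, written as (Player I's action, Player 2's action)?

Backward induction with Player 2 moving first.
- W: Player I compares 4, 7 and picks B; Player 2 would get 5.
- X: Player I compares 6, 8 and picks B; Player 2 would get 4.
- Y: Player I compares 3, 7 and picks B; Player 2 would get 9.
- Z: Player I compares 1, 0 and picks T; Player 2 would get 4.
Among 5, 4, 9, 4, the best is 9 at Y. Subgame-perfect outcome: (B, Y) with payoffs (7, 9).

(B, Y)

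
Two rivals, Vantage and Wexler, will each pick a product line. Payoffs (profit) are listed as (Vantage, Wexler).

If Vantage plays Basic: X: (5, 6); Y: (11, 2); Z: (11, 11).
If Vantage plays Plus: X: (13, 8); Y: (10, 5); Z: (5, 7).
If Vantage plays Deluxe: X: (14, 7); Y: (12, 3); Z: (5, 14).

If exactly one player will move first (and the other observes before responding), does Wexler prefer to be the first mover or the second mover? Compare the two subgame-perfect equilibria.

If Vantage leads: Wexler's best replies are Basic→Z, Plus→X, Deluxe→Z; Vantage's induced payoffs 11, 13, 5; outcome (Plus, X), payoffs (13, 8).
If Wexler leads: Vantage's best replies are X→Deluxe, Y→Deluxe, Z→Basic; Wexler's induced payoffs 7, 3, 11; outcome (Basic, Z), payoffs (11, 11).
Wexler gets 11 moving first and 8 moving second, so Wexler prefers to move first.

first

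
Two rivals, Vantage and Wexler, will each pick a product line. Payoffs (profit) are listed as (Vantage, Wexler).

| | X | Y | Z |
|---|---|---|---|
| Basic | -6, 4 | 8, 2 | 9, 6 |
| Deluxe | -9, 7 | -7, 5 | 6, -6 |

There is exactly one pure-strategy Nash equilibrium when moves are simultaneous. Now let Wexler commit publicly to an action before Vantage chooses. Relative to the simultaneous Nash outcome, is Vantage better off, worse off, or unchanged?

Solve by backward induction (Wexler leads).
- X: BR = Basic, leader payoff 4.
- Y: BR = Basic, leader payoff 2.
- Z: BR = Basic, leader payoff 6.
Wexler's induced payoffs are 4, 2, 6, so Wexler commits to Z. Subgame-perfect outcome: (Basic, Z) with payoffs (9, 6).
For the simultaneous game, intersect best replies.
Vantage's best replies: X→Basic; Y→Basic; Z→Basic.
Wexler's best replies: Basic→Z; Deluxe→X.
Only (Basic, Z) has each player best-responding; Nash payoffs (9, 6).
Vantage earns 9 sequentially versus 9 at the Nash outcome: unchanged.

unchanged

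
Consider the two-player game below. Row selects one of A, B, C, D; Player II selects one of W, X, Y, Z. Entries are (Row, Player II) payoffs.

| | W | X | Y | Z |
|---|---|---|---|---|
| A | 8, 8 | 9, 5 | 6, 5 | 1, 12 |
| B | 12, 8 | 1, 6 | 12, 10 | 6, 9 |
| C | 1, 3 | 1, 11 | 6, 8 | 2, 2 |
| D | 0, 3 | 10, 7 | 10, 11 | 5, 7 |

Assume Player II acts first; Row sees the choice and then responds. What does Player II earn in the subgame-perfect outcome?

Work backward from Row's decision.
- W: Row compares 8, 12, 1, 0 and picks B; Player II would get 8.
- X: Row compares 9, 1, 1, 10 and picks D; Player II would get 7.
- Y: Row compares 6, 12, 6, 10 and picks B; Player II would get 10.
- Z: Row compares 1, 6, 2, 5 and picks B; Player II would get 9.
Maximizing over 8, 7, 10, 9, Player II chooses Y. Subgame-perfect outcome: (B, Y) with payoffs (12, 10).

10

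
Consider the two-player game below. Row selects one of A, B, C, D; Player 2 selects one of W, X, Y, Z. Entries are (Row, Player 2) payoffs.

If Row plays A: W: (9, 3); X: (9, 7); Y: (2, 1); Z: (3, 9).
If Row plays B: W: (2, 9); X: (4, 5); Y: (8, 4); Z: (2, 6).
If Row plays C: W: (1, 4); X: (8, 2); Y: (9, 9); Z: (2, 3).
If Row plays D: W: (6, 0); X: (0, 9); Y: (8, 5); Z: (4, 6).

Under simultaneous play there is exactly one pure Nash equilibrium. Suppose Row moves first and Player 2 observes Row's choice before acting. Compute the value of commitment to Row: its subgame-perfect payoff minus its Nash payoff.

Work backward from Player 2's decision.
- A: Player 2 compares 3, 7, 1, 9 and picks Z; Row would get 3.
- B: Player 2 compares 9, 5, 4, 6 and picks W; Row would get 2.
- C: Player 2 compares 4, 2, 9, 3 and picks Y; Row would get 9.
- D: Player 2 compares 0, 9, 5, 6 and picks X; Row would get 0.
Maximizing over 3, 2, 9, 0, Row chooses C. Subgame-perfect outcome: (C, Y) with payoffs (9, 9).
For the simultaneous game, intersect best replies.
Row's best replies: W→A; X→A; Y→C; Z→D.
Player 2's best replies: A→Z; B→W; C→Y; D→X.
The unique mutual best reply is (C, Y), giving (9, 9).
Row's commitment gain: 9 − 9 = 0.

0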